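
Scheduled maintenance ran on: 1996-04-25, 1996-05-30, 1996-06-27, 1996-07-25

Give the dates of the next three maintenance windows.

1996-08-29, 1996-09-26, 1996-10-31

All Thursdays; the gaps (35, 28, 28) vary with month length.
This is the last Thursday of each month.
Last Thursday of August 1996: 1996-08-29.
Last Thursday of September 1996: 1996-09-26.
Last Thursday of October 1996: 1996-10-31.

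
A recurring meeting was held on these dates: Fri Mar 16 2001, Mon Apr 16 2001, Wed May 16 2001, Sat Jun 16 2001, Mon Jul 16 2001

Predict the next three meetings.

Gaps: 31, 30, 31, 30 days — not constant. Every event is on the 16th of the month.
Pattern: the 16th of each month.
August 2001: Thu Aug 16 2001.
September 2001: Sun Sep 16 2001.
Next: October 2001 → Tue Oct 16 2001.

Thu Aug 16 2001, Sun Sep 16 2001, Tue Oct 16 2001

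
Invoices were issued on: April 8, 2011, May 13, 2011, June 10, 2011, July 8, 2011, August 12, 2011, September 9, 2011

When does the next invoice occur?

October 14, 2011

Gaps: 35, 28, 28, 35, 28 days — a mix of 28 and 35. Every date is a Friday.
Each is the 2nd Friday of its month.
October 2011 — 2nd Friday is October 14, 2011.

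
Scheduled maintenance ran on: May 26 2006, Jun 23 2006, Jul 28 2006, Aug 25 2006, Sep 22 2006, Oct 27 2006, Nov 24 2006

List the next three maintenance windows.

Dec 22 2006, Jan 26 2007, Feb 23 2007

All dates are Fridays, 28, 35, 28, 28, 35, 28 days apart.
Specifically, the 4th Friday of each month.
4th Friday of December 2006: Dec 22 2006.
January 2007 — 4th Friday is Jan 26 2007.
4th Friday of February 2007: Feb 23 2007.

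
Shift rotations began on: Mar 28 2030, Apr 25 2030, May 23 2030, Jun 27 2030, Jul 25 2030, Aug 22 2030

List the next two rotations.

These are Thursdays at 28- or 35-day spacing (28, 28, 35, 28, 28).
The pattern: 4th Thursday of the month.
September 2030 — 4th Thursday is Sep 26 2030.
October 2030 — 4th Thursday is Oct 24 2030.

Sep 26 2030, Oct 24 2030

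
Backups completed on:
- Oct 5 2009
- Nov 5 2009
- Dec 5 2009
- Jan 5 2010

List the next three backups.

Feb 5 2010, Mar 5 2010, Apr 5 2010

The day-of-month is always 5 (31, 30, 31 days between events).
So this recurs on the 5th of each month.
February 2010: Feb 5 2010.
Next: March 2010 → Mar 5 2010.
Next: April 2010 → Apr 5 2010.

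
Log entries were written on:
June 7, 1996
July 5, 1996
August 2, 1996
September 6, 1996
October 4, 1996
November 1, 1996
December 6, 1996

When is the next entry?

January 3, 1997

All dates are Fridays, 28, 28, 35, 28, 28, 35 days apart.
Specifically, the 1st Friday of each month.
January 1997 — 1st Friday is January 3, 1997.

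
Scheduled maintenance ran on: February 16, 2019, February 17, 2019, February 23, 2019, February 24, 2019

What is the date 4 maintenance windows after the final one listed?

Gaps: 1, 6, 1 days — not constant, but cyclic with period 2.
The events fall on every Saturday and Sunday.
The following Saturday is March 2, 2019.
The following Sunday is March 3, 2019.
The following Saturday is March 9, 2019.
Next Sunday: March 10, 2019.

March 10, 2019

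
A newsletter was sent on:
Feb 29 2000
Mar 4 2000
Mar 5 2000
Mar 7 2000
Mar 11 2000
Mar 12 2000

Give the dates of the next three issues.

Gaps: 4, 1, 2, 4, 1 days — not constant, but cyclic with period 3.
The events fall on every Tuesday, Saturday and Sunday.
Next Tuesday: Mar 14 2000.
Next Saturday: Mar 18 2000.
The following Sunday is Mar 19 2000.

Mar 14 2000, Mar 18 2000, Mar 19 2000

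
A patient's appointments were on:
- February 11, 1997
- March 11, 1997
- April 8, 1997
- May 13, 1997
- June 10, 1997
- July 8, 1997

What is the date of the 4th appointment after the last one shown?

These are Tuesdays at 28- or 35-day spacing (28, 28, 35, 28, 28).
The pattern: 2nd Tuesday of the month.
2nd Tuesday of August 1997: August 12, 1997.
September 1997 — 2nd Tuesday is September 9, 1997.
2nd Tuesday of October 1997: October 14, 1997.
November 1997 — 2nd Tuesday is November 11, 1997.

November 11, 1997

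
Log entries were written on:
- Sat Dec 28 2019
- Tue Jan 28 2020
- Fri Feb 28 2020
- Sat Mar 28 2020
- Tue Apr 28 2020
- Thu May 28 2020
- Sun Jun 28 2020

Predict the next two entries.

Each date is the 28th; the gaps (31, 31, 29, 31, 30, 31) track the month lengths.
The rule is the 28th of each month.
July 2020: Tue Jul 28 2020.
August 2020: Fri Aug 28 2020.

Tue Jul 28 2020, Fri Aug 28 2020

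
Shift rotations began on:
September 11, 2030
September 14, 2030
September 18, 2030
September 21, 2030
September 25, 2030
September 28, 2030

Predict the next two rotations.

Gaps: 3, 4, 3, 4, 3 days — not constant, but cyclic with period 2.
The events fall on every Wednesday and Saturday.
Next Wednesday: October 2, 2030.
The following Saturday is October 5, 2030.

October 2, 2030; October 5, 2030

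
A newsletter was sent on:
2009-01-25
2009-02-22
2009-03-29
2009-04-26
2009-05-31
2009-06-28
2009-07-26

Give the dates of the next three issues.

These are Sundays with 28, 35, 28, 35, 28, 28-day gaps.
Each is the final Sunday of its month — 2009-03-29 is past the 28th, so '4th Sunday' doesn't fit.
Last Sunday of August 2009: 2009-08-30.
Last Sunday of September 2009: 2009-09-27.
Last Sunday of October 2009: 2009-10-25.

2009-08-30, 2009-09-27, 2009-10-25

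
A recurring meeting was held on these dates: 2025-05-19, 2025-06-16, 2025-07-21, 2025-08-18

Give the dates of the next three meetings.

Gaps: 28, 35, 28 days — a mix of 28 and 35. Every date is a Monday.
Each is the 3rd Monday of its month.
3rd Monday of September 2025: 2025-09-15.
3rd Monday of October 2025: 2025-10-20.
3rd Monday of November 2025: 2025-11-17.

2025-09-15, 2025-10-20, 2025-11-17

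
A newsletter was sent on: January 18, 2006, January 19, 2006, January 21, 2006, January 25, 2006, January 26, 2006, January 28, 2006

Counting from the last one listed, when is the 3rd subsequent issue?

Every event lands on a Wednesday or Thursday or Saturday (gaps cycle 1, 2, 4, 1, 2).
So the schedule is: every Wednesday, Thursday and Saturday.
Next Wednesday: February 1, 2006.
Next Thursday: February 2, 2006.
Next Saturday: February 4, 2006.

February 4, 2006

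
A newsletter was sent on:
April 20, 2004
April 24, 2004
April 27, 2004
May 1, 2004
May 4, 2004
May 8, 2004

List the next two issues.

Every event lands on a Tuesday or Saturday (gaps cycle 4, 3, 4, 3, 4).
So the schedule is: every Tuesday and Saturday.
Next Tuesday: May 11, 2004.
The following Saturday is May 15, 2004.

May 11, 2004; May 15, 2004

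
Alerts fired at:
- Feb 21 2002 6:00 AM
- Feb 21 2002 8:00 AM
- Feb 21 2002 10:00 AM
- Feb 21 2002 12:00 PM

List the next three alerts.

The interval is a steady 2 hours (2, 2, 2).
Feb 21 2002 12:00 PM + 2 h = Feb 21 2002 2:00 PM.
Feb 21 2002 2:00 PM + 2 h = Feb 21 2002 4:00 PM.
Feb 21 2002 4:00 PM + 2 h = Feb 21 2002 6:00 PM.

Feb 21 2002 2:00 PM, Feb 21 2002 4:00 PM, Feb 21 2002 6:00 PM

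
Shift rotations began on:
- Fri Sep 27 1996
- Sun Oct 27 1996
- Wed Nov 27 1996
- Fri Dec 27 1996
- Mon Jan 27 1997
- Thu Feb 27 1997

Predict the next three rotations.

Each date is the 27th; the gaps (30, 31, 30, 31, 31) track the month lengths.
The rule is the 27th of each month.
March 1997: Thu Mar 27 1997.
April 1997: Sun Apr 27 1997.
May 1997: Tue May 27 1997.

Thu Mar 27 1997, Sun Apr 27 1997, Tue May 27 1997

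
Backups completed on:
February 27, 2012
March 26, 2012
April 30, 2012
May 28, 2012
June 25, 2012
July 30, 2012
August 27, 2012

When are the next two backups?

September 24, 2012; October 29, 2012

Every date is a Monday; gaps 28, 35, 28, 28, 35, 28 days.
Each is the last Monday of its month (at least one falls on the 29th or later, ruling out '4th Monday').
Last Monday of September 2012: September 24, 2012.
October 2012 ends with Monday October 29, 2012.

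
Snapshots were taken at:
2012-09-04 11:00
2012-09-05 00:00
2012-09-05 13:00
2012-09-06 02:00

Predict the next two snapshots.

2012-09-06 15:00, 2012-09-07 04:00

The interval is a steady 13 hours (13, 13, 13).
2012-09-06 02:00 + 13 h = 2012-09-06 15:00.
2012-09-06 15:00 + 13 h = 2012-09-07 04:00.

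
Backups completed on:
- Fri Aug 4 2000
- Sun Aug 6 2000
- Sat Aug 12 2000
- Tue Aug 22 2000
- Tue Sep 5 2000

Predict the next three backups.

The spacing grows by 4 each time: 2, 6, 10, 14 days.
Next gap: 18 days. Tue Sep 5 2000 + 18 days = Sat Sep 23 2000.
Next gap: 22 days. Sat Sep 23 2000 + 22 days = Sun Oct 15 2000.
Next gap: 26 days. Sun Oct 15 2000 + 26 days = Fri Nov 10 2000.

Sat Sep 23 2000, Sun Oct 15 2000, Fri Nov 10 2000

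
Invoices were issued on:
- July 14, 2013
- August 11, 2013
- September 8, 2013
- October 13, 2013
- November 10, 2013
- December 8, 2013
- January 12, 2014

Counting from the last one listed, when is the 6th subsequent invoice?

July 13, 2014

All dates are Sundays, 28, 28, 35, 28, 28, 35 days apart.
Specifically, the 2nd Sunday of each month.
2nd Sunday of February 2014: February 9, 2014.
2nd Sunday of March 2014: March 9, 2014.
April 2014 — 2nd Sunday is April 13, 2014.
2nd Sunday of May 2014: May 11, 2014.
June 2014 — 2nd Sunday is June 8, 2014.
July 2014 — 2nd Sunday is July 13, 2014.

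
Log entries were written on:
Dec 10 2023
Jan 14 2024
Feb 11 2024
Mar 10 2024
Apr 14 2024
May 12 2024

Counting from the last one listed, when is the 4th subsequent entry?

Sep 8 2024

Gaps: 35, 28, 28, 35, 28 days — a mix of 28 and 35. Every date is a Sunday.
Each is the 2nd Sunday of its month.
2nd Sunday of June 2024: Jun 9 2024.
2nd Sunday of July 2024: Jul 14 2024.
2nd Sunday of August 2024: Aug 11 2024.
2nd Sunday of September 2024: Sep 8 2024.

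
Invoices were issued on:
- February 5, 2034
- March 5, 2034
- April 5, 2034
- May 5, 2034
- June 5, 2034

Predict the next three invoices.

Each date is the 5th; the gaps (28, 31, 30, 31) track the month lengths.
The rule is the 5th of each month.
July 2034: July 5, 2034.
Next: August 2034 → August 5, 2034.
Next: September 2034 → September 5, 2034.

July 5, 2034; August 5, 2034; September 5, 2034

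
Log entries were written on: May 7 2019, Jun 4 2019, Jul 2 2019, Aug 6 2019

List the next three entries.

All dates are Tuesdays, 28, 28, 35 days apart.
Specifically, the 1st Tuesday of each month.
1st Tuesday of September 2019: Sep 3 2019.
1st Tuesday of October 2019: Oct 1 2019.
November 2019 — 1st Tuesday is Nov 5 2019.

Sep 3 2019, Oct 1 2019, Nov 5 2019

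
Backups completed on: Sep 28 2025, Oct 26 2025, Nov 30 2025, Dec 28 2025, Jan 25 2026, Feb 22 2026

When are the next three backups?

Mar 29 2026, Apr 26 2026, May 31 2026

All Sundays; the gaps (28, 35, 28, 28, 28) vary with month length.
This is the last Sunday of each month.
Last Sunday of March 2026: Mar 29 2026.
Last Sunday of April 2026: Apr 26 2026.
May 2026 ends with Sunday May 31 2026.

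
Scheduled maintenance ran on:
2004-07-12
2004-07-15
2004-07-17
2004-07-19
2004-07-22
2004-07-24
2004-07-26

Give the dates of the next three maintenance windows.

Every event lands on a Monday or Thursday or Saturday (gaps cycle 3, 2, 2, 3, 2, 2).
So the schedule is: every Monday, Thursday and Saturday.
Next Thursday: 2004-07-29.
The following Saturday is 2004-07-31.
The following Monday is 2004-08-02.

2004-07-29, 2004-07-31, 2004-08-02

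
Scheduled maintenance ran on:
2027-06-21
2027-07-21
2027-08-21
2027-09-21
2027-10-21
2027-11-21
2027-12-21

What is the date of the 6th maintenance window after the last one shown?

2028-06-21

The day-of-month is always 21 (30, 31, 31, 30, 31, 30 days between events).
So this recurs on the 21st of each month.
Next: January 2028 → 2028-01-21.
February 2028: 2028-02-21.
March 2028: 2028-03-21.
Next: April 2028 → 2028-04-21.
Next: May 2028 → 2028-05-21.
Next: June 2028 → 2028-06-21.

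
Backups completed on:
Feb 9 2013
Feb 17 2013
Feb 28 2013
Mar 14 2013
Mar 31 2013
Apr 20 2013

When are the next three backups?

May 13 2013, Jun 8 2013, Jul 7 2013

Gaps: 8, 11, 14, 17, 20 days — each gap is 3 larger than the previous one.
Next gap: 23 days. Apr 20 2013 + 23 days = May 13 2013.
Next gap: 26 days. May 13 2013 + 26 days = Jun 8 2013.
Next gap: 29 days. Jun 8 2013 + 29 days = Jul 7 2013.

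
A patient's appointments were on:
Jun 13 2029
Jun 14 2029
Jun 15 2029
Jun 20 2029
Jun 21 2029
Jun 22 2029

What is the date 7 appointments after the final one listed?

Jul 11 2029

The gap pattern 1, 1, 5, 1, 1 repeats every 3 events.
These are the Wednesdays, Thursdays and Fridays of each week.
The following Wednesday is Jun 27 2029.
Next Thursday: Jun 28 2029.
The following Friday is Jun 29 2029.
The following Wednesday is Jul 4 2029.
The following Thursday is Jul 5 2029.
The following Friday is Jul 6 2029.
Next Wednesday: Jul 11 2029.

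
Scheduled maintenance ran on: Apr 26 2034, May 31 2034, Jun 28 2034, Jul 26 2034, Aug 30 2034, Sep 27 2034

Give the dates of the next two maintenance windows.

Oct 25 2034, Nov 29 2034

All Wednesdays; the gaps (35, 28, 28, 35, 28) vary with month length.
This is the last Wednesday of each month.
Last Wednesday of October 2034: Oct 25 2034.
Last Wednesday of November 2034: Nov 29 2034.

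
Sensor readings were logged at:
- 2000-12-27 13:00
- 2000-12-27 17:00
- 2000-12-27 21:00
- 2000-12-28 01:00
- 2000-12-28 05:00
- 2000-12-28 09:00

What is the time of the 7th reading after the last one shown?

Spacing: 4, 4, 4, 4, 4 h — constant 4 h.
2000-12-28 09:00 + 4 h = 2000-12-28 13:00.
2000-12-28 13:00 + 4 h = 2000-12-28 17:00.
2000-12-28 17:00 + 4 h = 2000-12-28 21:00.
2000-12-28 21:00 + 4 h = 2000-12-29 01:00.
2000-12-29 01:00 + 4 h = 2000-12-29 05:00.
2000-12-29 05:00 + 4 h = 2000-12-29 09:00.
2000-12-29 09:00 + 4 h = 2000-12-29 13:00.

2000-12-29 13:00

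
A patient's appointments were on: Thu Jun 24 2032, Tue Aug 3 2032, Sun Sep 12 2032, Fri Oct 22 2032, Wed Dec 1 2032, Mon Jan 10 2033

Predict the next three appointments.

Sat Feb 19 2033, Thu Mar 31 2033, Tue May 10 2033

The spacing is 40, 40, 40, 40, 40 days — always 40 days.
Mon Jan 10 2033 + 40 days = Sat Feb 19 2033.
Sat Feb 19 2033 + 40 days = Thu Mar 31 2033.
Thu Mar 31 2033 + 40 days = Tue May 10 2033.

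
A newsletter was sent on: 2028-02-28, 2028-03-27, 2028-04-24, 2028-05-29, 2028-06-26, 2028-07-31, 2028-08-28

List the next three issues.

These are Mondays with 28, 28, 35, 28, 35, 28-day gaps.
Each is the final Monday of its month — 2028-05-29 is past the 28th, so '4th Monday' doesn't fit.
Last Monday of September 2028: 2028-09-25.
October 2028 ends with Monday 2028-10-30.
November 2028 ends with Monday 2028-11-27.

2028-09-25, 2028-10-30, 2028-11-27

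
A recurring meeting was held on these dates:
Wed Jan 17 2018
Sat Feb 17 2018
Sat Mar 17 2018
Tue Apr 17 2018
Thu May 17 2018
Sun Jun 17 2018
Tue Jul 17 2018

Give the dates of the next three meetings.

Fri Aug 17 2018, Mon Sep 17 2018, Wed Oct 17 2018

Gaps: 31, 28, 31, 30, 31, 30 days — not constant. Every event is on the 17th of the month.
Pattern: the 17th of each month.
August 2018: Fri Aug 17 2018.
September 2018: Mon Sep 17 2018.
October 2018: Wed Oct 17 2018.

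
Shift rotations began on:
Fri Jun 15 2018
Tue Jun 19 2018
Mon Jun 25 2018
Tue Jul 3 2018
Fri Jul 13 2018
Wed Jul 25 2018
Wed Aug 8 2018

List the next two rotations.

The spacing grows by 2 each time: 4, 6, 8, 10, 12, 14 days.
Next gap: 16 days. Wed Aug 8 2018 + 16 days = Fri Aug 24 2018.
Next gap: 18 days. Fri Aug 24 2018 + 18 days = Tue Sep 11 2018.

Fri Aug 24 2018, Tue Sep 11 2018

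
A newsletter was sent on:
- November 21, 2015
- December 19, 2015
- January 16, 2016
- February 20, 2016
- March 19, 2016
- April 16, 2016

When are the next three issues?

May 21, 2016; June 18, 2016; July 16, 2016

These are Saturdays at 28- or 35-day spacing (28, 28, 35, 28, 28).
The pattern: 3rd Saturday of the month.
3rd Saturday of May 2016: May 21, 2016.
June 2016 — 3rd Saturday is June 18, 2016.
July 2016 — 3rd Saturday is July 16, 2016.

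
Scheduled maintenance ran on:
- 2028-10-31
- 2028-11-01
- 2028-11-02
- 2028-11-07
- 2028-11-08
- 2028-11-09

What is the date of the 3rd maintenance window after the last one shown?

2028-11-16

Every event lands on a Tuesday or Wednesday or Thursday (gaps cycle 1, 1, 5, 1, 1).
So the schedule is: every Tuesday, Wednesday and Thursday.
The following Tuesday is 2028-11-14.
The following Wednesday is 2028-11-15.
The following Thursday is 2028-11-16.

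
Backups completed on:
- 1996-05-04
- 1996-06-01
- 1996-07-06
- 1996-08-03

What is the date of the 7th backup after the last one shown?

1997-03-01

Gaps: 28, 35, 28 days — a mix of 28 and 35. Every date is a Saturday.
Each is the 1st Saturday of its month.
1st Saturday of September 1996: 1996-09-07.
1st Saturday of October 1996: 1996-10-05.
November 1996 — 1st Saturday is 1996-11-02.
1st Saturday of December 1996: 1996-12-07.
1st Saturday of January 1997: 1997-01-04.
February 1997 — 1st Saturday is 1997-02-01.
March 1997 — 1st Saturday is 1997-03-01.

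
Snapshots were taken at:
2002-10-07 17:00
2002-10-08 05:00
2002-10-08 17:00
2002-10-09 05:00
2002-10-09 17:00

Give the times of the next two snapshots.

Spacing: 12, 12, 12, 12 h — constant 12 h.
2002-10-09 17:00 + 12 h = 2002-10-10 05:00.
2002-10-10 05:00 + 12 h = 2002-10-10 17:00.

2002-10-10 05:00, 2002-10-10 17:00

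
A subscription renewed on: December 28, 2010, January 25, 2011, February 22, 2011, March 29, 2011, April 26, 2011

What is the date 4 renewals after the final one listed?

August 30, 2011

All Tuesdays; the gaps (28, 28, 35, 28) vary with month length.
This is the last Tuesday of each month.
May 2011 ends with Tuesday May 31, 2011.
Last Tuesday of June 2011: June 28, 2011.
July 2011 ends with Tuesday July 26, 2011.
August 2011 ends with Tuesday August 30, 2011.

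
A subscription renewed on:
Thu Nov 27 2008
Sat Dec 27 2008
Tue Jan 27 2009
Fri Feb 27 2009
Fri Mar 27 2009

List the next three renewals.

Mon Apr 27 2009, Wed May 27 2009, Sat Jun 27 2009

Gaps: 30, 31, 31, 28 days — not constant. Every event is on the 27th of the month.
Pattern: the 27th of each month.
Next: April 2009 → Mon Apr 27 2009.
May 2009: Wed May 27 2009.
June 2009: Sat Jun 27 2009.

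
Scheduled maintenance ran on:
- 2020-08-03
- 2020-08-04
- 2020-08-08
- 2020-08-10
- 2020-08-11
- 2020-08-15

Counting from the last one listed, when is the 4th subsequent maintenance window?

The gap pattern 1, 4, 2, 1, 4 repeats every 3 events.
These are the Mondays, Tuesdays and Saturdays of each week.
The following Monday is 2020-08-17.
The following Tuesday is 2020-08-18.
The following Saturday is 2020-08-22.
The following Monday is 2020-08-24.

2020-08-24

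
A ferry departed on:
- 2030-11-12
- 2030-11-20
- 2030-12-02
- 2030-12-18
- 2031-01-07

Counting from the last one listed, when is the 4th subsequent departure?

The spacing grows by 4 each time: 8, 12, 16, 20 days.
Next gap: 24 days. 2031-01-07 + 24 days = 2031-01-31.
Next gap: 28 days. 2031-01-31 + 28 days = 2031-02-28.
Next gap: 32 days. 2031-02-28 + 32 days = 2031-04-01.
Next gap: 36 days. 2031-04-01 + 36 days = 2031-05-07.

2031-05-07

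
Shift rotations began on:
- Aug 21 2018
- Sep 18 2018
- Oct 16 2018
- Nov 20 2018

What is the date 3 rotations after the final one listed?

Feb 19 2019

These are Tuesdays at 28- or 35-day spacing (28, 28, 35).
The pattern: 3rd Tuesday of the month.
December 2018 — 3rd Tuesday is Dec 18 2018.
3rd Tuesday of January 2019: Jan 15 2019.
3rd Tuesday of February 2019: Feb 19 2019.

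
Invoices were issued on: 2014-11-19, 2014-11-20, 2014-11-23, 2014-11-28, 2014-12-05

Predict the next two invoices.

The spacing grows by 2 each time: 1, 3, 5, 7 days.
Next gap: 9 days. 2014-12-05 + 9 days = 2014-12-14.
Next gap: 11 days. 2014-12-14 + 11 days = 2014-12-25.

2014-12-14, 2014-12-25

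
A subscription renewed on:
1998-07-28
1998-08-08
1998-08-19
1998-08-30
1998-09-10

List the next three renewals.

1998-09-21, 1998-10-02, 1998-10-13

Every event comes 11 days after the last (11, 11, 11, 11).
1998-09-10 + 11 days = 1998-09-21.
1998-09-21 + 11 days = 1998-10-02.
1998-10-02 + 11 days = 1998-10-13.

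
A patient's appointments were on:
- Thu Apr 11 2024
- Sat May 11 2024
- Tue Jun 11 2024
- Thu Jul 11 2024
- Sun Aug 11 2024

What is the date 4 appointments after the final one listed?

Wed Dec 11 2024

Gaps: 30, 31, 30, 31 days — not constant. Every event is on the 11th of the month.
Pattern: the 11th of each month.
September 2024: Wed Sep 11 2024.
Next: October 2024 → Fri Oct 11 2024.
November 2024: Mon Nov 11 2024.
December 2024: Wed Dec 11 2024.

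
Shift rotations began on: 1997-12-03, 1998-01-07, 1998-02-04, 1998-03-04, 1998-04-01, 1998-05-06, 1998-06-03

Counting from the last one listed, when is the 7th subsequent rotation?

All dates are Wednesdays, 35, 28, 28, 28, 35, 28 days apart.
Specifically, the 1st Wednesday of each month.
July 1998 — 1st Wednesday is 1998-07-01.
August 1998 — 1st Wednesday is 1998-08-05.
1st Wednesday of September 1998: 1998-09-02.
October 1998 — 1st Wednesday is 1998-10-07.
November 1998 — 1st Wednesday is 1998-11-04.
December 1998 — 1st Wednesday is 1998-12-02.
1st Wednesday of January 1999: 1999-01-06.

1999-01-06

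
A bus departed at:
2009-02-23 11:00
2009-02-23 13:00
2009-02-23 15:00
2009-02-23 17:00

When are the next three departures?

Spacing: 2, 2, 2 h — constant 2 h.
2009-02-23 17:00 + 2 h = 2009-02-23 19:00.
2009-02-23 19:00 + 2 h = 2009-02-23 21:00.
2009-02-23 21:00 + 2 h = 2009-02-23 23:00.

2009-02-23 19:00, 2009-02-23 21:00, 2009-02-23 23:00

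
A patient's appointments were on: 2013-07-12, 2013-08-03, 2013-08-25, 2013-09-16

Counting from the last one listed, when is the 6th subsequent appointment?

Gaps between consecutive events: 22, 22, 22 days — a constant 22-day interval.
2013-09-16 + 22 days = 2013-10-08.
2013-10-08 + 22 days = 2013-10-30.
2013-10-30 + 22 days = 2013-11-21.
2013-11-21 + 22 days = 2013-12-13.
2013-12-13 + 22 days = 2014-01-04.
2014-01-04 + 22 days = 2014-01-26.

2014-01-26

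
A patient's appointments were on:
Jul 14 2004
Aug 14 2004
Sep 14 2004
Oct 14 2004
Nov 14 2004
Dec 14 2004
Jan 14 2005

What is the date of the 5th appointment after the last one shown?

Jun 14 2005

The day-of-month is always 14 (31, 31, 30, 31, 30, 31 days between events).
So this recurs on the 14th of each month.
February 2005: Feb 14 2005.
Next: March 2005 → Mar 14 2005.
April 2005: Apr 14 2005.
Next: May 2005 → May 14 2005.
Next: June 2005 → Jun 14 2005.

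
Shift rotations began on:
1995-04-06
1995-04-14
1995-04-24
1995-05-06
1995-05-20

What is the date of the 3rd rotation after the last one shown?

The spacing grows by 2 each time: 8, 10, 12, 14 days.
Next gap: 16 days. 1995-05-20 + 16 days = 1995-06-05.
Next gap: 18 days. 1995-06-05 + 18 days = 1995-06-23.
Next gap: 20 days. 1995-06-23 + 20 days = 1995-07-13.

1995-07-13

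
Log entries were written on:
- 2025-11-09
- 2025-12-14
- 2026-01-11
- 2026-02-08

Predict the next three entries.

All dates are Sundays, 35, 28, 28 days apart.
Specifically, the 2nd Sunday of each month.
March 2026 — 2nd Sunday is 2026-03-08.
April 2026 — 2nd Sunday is 2026-04-12.
May 2026 — 2nd Sunday is 2026-05-10.

2026-03-08, 2026-04-12, 2026-05-10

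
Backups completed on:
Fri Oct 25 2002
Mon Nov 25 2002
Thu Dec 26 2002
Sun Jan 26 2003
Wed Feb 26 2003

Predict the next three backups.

Sat Mar 29 2003, Tue Apr 29 2003, Fri May 30 2003

The spacing is 31, 31, 31, 31 days — always 31 days.
Wed Feb 26 2003 + 31 days = Sat Mar 29 2003.
Sat Mar 29 2003 + 31 days = Tue Apr 29 2003.
Tue Apr 29 2003 + 31 days = Fri May 30 2003.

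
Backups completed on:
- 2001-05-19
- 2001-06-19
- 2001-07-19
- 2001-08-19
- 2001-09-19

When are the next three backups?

Gaps: 31, 30, 31, 31 days — not constant. Every event is on the 19th of the month.
Pattern: the 19th of each month.
Next: October 2001 → 2001-10-19.
Next: November 2001 → 2001-11-19.
Next: December 2001 → 2001-12-19.

2001-10-19, 2001-11-19, 2001-12-19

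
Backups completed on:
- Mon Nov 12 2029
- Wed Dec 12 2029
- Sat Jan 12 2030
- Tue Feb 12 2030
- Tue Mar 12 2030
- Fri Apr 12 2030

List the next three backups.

Sun May 12 2030, Wed Jun 12 2030, Fri Jul 12 2030

Gaps: 30, 31, 31, 28, 31 days — not constant. Every event is on the 12th of the month.
Pattern: the 12th of each month.
May 2030: Sun May 12 2030.
Next: June 2030 → Wed Jun 12 2030.
Next: July 2030 → Fri Jul 12 2030.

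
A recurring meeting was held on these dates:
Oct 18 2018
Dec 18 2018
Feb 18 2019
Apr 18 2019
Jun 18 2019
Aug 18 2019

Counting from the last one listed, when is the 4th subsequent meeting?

Gaps: 61, 62, 59, 61, 61 days — not constant. Every event is on the 18th of the month.
Pattern: the 18th of every 2 months.
October 2019: Oct 18 2019.
December 2019: Dec 18 2019.
Next: February 2020 → Feb 18 2020.
Next: April 2020 → Apr 18 2020.

Apr 18 2020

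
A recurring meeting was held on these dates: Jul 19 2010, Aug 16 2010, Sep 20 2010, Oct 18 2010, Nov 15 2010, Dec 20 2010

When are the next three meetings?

All dates are Mondays, 28, 35, 28, 28, 35 days apart.
Specifically, the 3rd Monday of each month.
January 2011 — 3rd Monday is Jan 17 2011.
February 2011 — 3rd Monday is Feb 21 2011.
March 2011 — 3rd Monday is Mar 21 2011.

Jan 17 2011, Feb 21 2011, Mar 21 2011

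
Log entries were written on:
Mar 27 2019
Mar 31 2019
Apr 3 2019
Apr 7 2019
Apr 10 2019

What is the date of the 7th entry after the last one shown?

May 5 2019

The gap pattern 4, 3, 4, 3 repeats every 2 events.
These are the Wednesdays and Sundays of each week.
The following Sunday is Apr 14 2019.
Next Wednesday: Apr 17 2019.
The following Sunday is Apr 21 2019.
The following Wednesday is Apr 24 2019.
The following Sunday is Apr 28 2019.
The following Wednesday is May 1 2019.
The following Sunday is May 5 2019.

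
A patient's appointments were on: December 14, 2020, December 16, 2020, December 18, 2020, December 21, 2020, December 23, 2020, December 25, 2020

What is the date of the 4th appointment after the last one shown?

The gap pattern 2, 2, 3, 2, 2 repeats every 3 events.
These are the Mondays, Wednesdays and Fridays of each week.
The following Monday is December 28, 2020.
Next Wednesday: December 30, 2020.
Next Friday: January 1, 2021.
Next Monday: January 4, 2021.

January 4, 2021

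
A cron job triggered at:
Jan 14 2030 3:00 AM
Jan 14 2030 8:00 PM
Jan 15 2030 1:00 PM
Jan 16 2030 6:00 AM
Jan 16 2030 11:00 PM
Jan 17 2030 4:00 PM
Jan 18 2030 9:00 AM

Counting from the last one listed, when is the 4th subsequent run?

Jan 21 2030 5:00 AM

Gaps: 17, 17, 17, 17, 17, 17 hours — each event is 17 hours after the previous one.
Jan 18 2030 9:00 AM + 17 h = Jan 19 2030 2:00 AM.
Jan 19 2030 2:00 AM + 17 h = Jan 19 2030 7:00 PM.
Jan 19 2030 7:00 PM + 17 h = Jan 20 2030 12:00 PM.
Jan 20 2030 12:00 PM + 17 h = Jan 21 2030 5:00 AM.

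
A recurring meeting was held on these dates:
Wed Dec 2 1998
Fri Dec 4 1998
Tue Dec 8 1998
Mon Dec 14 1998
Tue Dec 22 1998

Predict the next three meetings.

Gaps: 2, 4, 6, 8 days — each gap is 2 larger than the previous one.
Next gap: 10 days. Tue Dec 22 1998 + 10 days = Fri Jan 1 1999.
Next gap: 12 days. Fri Jan 1 1999 + 12 days = Wed Jan 13 1999.
Next gap: 14 days. Wed Jan 13 1999 + 14 days = Wed Jan 27 1999.

Fri Jan 1 1999, Wed Jan 13 1999, Wed Jan 27 1999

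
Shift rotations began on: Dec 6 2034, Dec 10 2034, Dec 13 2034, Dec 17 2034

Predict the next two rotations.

Gaps: 4, 3, 4 days — not constant, but cyclic with period 2.
The events fall on every Wednesday and Sunday.
The following Wednesday is Dec 20 2034.
The following Sunday is Dec 24 2034.

Dec 20 2034, Dec 24 2034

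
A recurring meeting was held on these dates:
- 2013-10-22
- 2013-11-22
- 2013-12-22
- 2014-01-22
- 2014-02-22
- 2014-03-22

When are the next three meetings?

Gaps: 31, 30, 31, 31, 28 days — not constant. Every event is on the 22nd of the month.
Pattern: the 22nd of each month.
Next: April 2014 → 2014-04-22.
Next: May 2014 → 2014-05-22.
Next: June 2014 → 2014-06-22.

2014-04-22, 2014-05-22, 2014-06-22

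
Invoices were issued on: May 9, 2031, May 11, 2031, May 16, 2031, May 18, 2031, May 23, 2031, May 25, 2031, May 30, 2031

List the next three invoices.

June 1, 2031; June 6, 2031; June 8, 2031

Gaps: 2, 5, 2, 5, 2, 5 days — not constant, but cyclic with period 2.
The events fall on every Friday and Sunday.
Next Sunday: June 1, 2031.
Next Friday: June 6, 2031.
Next Sunday: June 8, 2031.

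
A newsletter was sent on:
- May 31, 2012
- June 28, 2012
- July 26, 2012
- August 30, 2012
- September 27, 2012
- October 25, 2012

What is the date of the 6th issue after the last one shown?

April 25, 2013

These are Thursdays with 28, 28, 35, 28, 28-day gaps.
Each is the final Thursday of its month — May 31, 2012 is past the 28th, so '4th Thursday' doesn't fit.
November 2012 ends with Thursday November 29, 2012.
Last Thursday of December 2012: December 27, 2012.
January 2013 ends with Thursday January 31, 2013.
February 2013 ends with Thursday February 28, 2013.
March 2013 ends with Thursday March 28, 2013.
April 2013 ends with Thursday April 25, 2013.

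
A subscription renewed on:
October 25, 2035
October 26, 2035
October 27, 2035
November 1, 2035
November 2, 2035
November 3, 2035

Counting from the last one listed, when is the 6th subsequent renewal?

November 17, 2035

Gaps: 1, 1, 5, 1, 1 days — not constant, but cyclic with period 3.
The events fall on every Thursday, Friday and Saturday.
The following Thursday is November 8, 2035.
Next Friday: November 9, 2035.
The following Saturday is November 10, 2035.
The following Thursday is November 15, 2035.
The following Friday is November 16, 2035.
The following Saturday is November 17, 2035.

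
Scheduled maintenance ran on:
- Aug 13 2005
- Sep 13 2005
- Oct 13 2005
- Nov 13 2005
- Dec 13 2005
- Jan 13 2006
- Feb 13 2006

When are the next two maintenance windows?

Gaps: 31, 30, 31, 30, 31, 31 days — not constant. Every event is on the 13th of the month.
Pattern: the 13th of each month.
Next: March 2006 → Mar 13 2006.
April 2006: Apr 13 2006.

Mar 13 2006, Apr 13 2006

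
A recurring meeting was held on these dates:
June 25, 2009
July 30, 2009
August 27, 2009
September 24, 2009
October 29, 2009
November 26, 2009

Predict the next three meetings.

These are Thursdays with 35, 28, 28, 35, 28-day gaps.
Each is the final Thursday of its month — July 30, 2009 is past the 28th, so '4th Thursday' doesn't fit.
Last Thursday of December 2009: December 31, 2009.
Last Thursday of January 2010: January 28, 2010.
February 2010 ends with Thursday February 25, 2010.

December 31, 2009; January 28, 2010; February 25, 2010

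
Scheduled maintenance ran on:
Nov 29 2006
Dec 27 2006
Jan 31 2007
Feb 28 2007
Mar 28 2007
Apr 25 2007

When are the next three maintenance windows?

These are Wednesdays with 28, 35, 28, 28, 28-day gaps.
Each is the final Wednesday of its month — Nov 29 2006 is past the 28th, so '4th Wednesday' doesn't fit.
May 2007 ends with Wednesday May 30 2007.
June 2007 ends with Wednesday Jun 27 2007.
Last Wednesday of July 2007: Jul 25 2007.

May 30 2007, Jun 27 2007, Jul 25 2007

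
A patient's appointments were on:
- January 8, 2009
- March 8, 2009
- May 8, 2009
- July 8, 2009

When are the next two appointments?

September 8, 2009; November 8, 2009

The day-of-month is always 8 (59, 61, 61 days between events).
So this recurs on the 8th of every 2 months.
September 2009: September 8, 2009.
November 2009: November 8, 2009.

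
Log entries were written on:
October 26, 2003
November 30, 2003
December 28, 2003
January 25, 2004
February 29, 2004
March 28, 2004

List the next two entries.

April 25, 2004; May 30, 2004

Every date is a Sunday; gaps 35, 28, 28, 35, 28 days.
Each is the last Sunday of its month (at least one falls on the 29th or later, ruling out '4th Sunday').
Last Sunday of April 2004: April 25, 2004.
May 2004 ends with Sunday May 30, 2004.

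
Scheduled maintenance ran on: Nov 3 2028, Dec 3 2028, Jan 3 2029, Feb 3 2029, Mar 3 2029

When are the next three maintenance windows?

Gaps: 30, 31, 31, 28 days — not constant. Every event is on the 3rd of the month.
Pattern: the 3rd of each month.
Next: April 2029 → Apr 3 2029.
Next: May 2029 → May 3 2029.
Next: June 2029 → Jun 3 2029.

Apr 3 2029, May 3 2029, Jun 3 2029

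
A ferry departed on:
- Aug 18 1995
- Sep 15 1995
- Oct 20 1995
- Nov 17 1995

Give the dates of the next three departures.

These are Fridays at 28- or 35-day spacing (28, 35, 28).
The pattern: 3rd Friday of the month.
3rd Friday of December 1995: Dec 15 1995.
January 1996 — 3rd Friday is Jan 19 1996.
3rd Friday of February 1996: Feb 16 1996.

Dec 15 1995, Jan 19 1996, Feb 16 1996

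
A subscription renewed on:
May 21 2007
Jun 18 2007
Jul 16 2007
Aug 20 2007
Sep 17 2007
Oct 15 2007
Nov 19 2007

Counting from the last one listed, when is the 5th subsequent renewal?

Gaps: 28, 28, 35, 28, 28, 35 days — a mix of 28 and 35. Every date is a Monday.
Each is the 3rd Monday of its month.
3rd Monday of December 2007: Dec 17 2007.
3rd Monday of January 2008: Jan 21 2008.
February 2008 — 3rd Monday is Feb 18 2008.
3rd Monday of March 2008: Mar 17 2008.
3rd Monday of April 2008: Apr 21 2008.

Apr 21 2008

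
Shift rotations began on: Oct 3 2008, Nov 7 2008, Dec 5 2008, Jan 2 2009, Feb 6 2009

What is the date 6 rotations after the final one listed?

Aug 7 2009

Gaps: 35, 28, 28, 35 days — a mix of 28 and 35. Every date is a Friday.
Each is the 1st Friday of its month.
1st Friday of March 2009: Mar 6 2009.
1st Friday of April 2009: Apr 3 2009.
1st Friday of May 2009: May 1 2009.
1st Friday of June 2009: Jun 5 2009.
July 2009 — 1st Friday is Jul 3 2009.
1st Friday of August 2009: Aug 7 2009.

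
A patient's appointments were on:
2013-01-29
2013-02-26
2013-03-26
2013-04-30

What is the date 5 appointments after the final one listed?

Every date is a Tuesday; gaps 28, 28, 35 days.
Each is the last Tuesday of its month (at least one falls on the 29th or later, ruling out '4th Tuesday').
Last Tuesday of May 2013: 2013-05-28.
Last Tuesday of June 2013: 2013-06-25.
Last Tuesday of July 2013: 2013-07-30.
August 2013 ends with Tuesday 2013-08-27.
Last Tuesday of September 2013: 2013-09-24.

2013-09-24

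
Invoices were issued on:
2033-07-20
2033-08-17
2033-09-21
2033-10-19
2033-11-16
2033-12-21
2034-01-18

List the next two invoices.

All dates are Wednesdays, 28, 35, 28, 28, 35, 28 days apart.
Specifically, the 3rd Wednesday of each month.
3rd Wednesday of February 2034: 2034-02-15.
3rd Wednesday of March 2034: 2034-03-15.

2034-02-15, 2034-03-15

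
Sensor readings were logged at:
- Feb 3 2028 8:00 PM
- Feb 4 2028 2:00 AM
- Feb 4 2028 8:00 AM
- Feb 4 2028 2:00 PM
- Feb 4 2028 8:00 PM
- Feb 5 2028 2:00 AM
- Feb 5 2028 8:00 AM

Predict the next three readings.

Feb 5 2028 2:00 PM, Feb 5 2028 8:00 PM, Feb 6 2028 2:00 AM

Gaps: 6, 6, 6, 6, 6, 6 hours — each event is 6 hours after the previous one.
Feb 5 2028 8:00 AM + 6 h = Feb 5 2028 2:00 PM.
Feb 5 2028 2:00 PM + 6 h = Feb 5 2028 8:00 PM.
Feb 5 2028 8:00 PM + 6 h = Feb 6 2028 2:00 AM.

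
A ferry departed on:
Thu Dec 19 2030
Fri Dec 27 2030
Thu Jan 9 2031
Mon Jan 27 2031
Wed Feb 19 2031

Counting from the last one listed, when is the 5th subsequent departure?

Thu Aug 28 2031

Intervals are 8, 13, 18, 23 days — an arithmetic progression with common difference 5.
Next gap: 28 days. Wed Feb 19 2031 + 28 days = Wed Mar 19 2031.
Next gap: 33 days. Wed Mar 19 2031 + 33 days = Mon Apr 21 2031.
Next gap: 38 days. Mon Apr 21 2031 + 38 days = Thu May 29 2031.
Next gap: 43 days. Thu May 29 2031 + 43 days = Fri Jul 11 2031.
Next gap: 48 days. Fri Jul 11 2031 + 48 days = Thu Aug 28 2031.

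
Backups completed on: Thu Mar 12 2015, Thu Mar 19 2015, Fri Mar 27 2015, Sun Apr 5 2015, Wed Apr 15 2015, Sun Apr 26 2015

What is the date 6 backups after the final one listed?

Intervals are 7, 8, 9, 10, 11 days — an arithmetic progression with common difference 1.
Next gap: 12 days. Sun Apr 26 2015 + 12 days = Fri May 8 2015.
Next gap: 13 days. Fri May 8 2015 + 13 days = Thu May 21 2015.
Next gap: 14 days. Thu May 21 2015 + 14 days = Thu Jun 4 2015.
Next gap: 15 days. Thu Jun 4 2015 + 15 days = Fri Jun 19 2015.
Next gap: 16 days. Fri Jun 19 2015 + 16 days = Sun Jul 5 2015.
Next gap: 17 days. Sun Jul 5 2015 + 17 days = Wed Jul 22 2015.

Wed Jul 22 2015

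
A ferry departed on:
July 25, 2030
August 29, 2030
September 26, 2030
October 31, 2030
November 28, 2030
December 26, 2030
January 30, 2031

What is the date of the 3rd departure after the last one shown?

Every date is a Thursday; gaps 35, 28, 35, 28, 28, 35 days.
Each is the last Thursday of its month (at least one falls on the 29th or later, ruling out '4th Thursday').
February 2031 ends with Thursday February 27, 2031.
Last Thursday of March 2031: March 27, 2031.
Last Thursday of April 2031: April 24, 2031.

April 24, 2031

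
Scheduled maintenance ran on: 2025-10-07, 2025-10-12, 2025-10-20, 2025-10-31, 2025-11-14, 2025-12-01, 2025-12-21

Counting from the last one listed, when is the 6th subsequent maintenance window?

2026-06-22

Gaps: 5, 8, 11, 14, 17, 20 days — each gap is 3 larger than the previous one.
Next gap: 23 days. 2025-12-21 + 23 days = 2026-01-13.
Next gap: 26 days. 2026-01-13 + 26 days = 2026-02-08.
Next gap: 29 days. 2026-02-08 + 29 days = 2026-03-09.
Next gap: 32 days. 2026-03-09 + 32 days = 2026-04-10.
Next gap: 35 days. 2026-04-10 + 35 days = 2026-05-15.
Next gap: 38 days. 2026-05-15 + 38 days = 2026-06-22.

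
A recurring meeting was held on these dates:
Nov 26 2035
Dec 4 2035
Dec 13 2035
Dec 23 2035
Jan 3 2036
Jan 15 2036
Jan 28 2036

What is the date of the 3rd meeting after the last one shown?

Mar 13 2036

Intervals are 8, 9, 10, 11, 12, 13 days — an arithmetic progression with common difference 1.
Next gap: 14 days. Jan 28 2036 + 14 days = Feb 11 2036.
Next gap: 15 days. Feb 11 2036 + 15 days = Feb 26 2036.
Next gap: 16 days. Feb 26 2036 + 16 days = Mar 13 2036.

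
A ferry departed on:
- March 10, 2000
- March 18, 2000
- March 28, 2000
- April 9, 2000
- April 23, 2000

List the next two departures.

Intervals are 8, 10, 12, 14 days — an arithmetic progression with common difference 2.
Next gap: 16 days. April 23, 2000 + 16 days = May 9, 2000.
Next gap: 18 days. May 9, 2000 + 18 days = May 27, 2000.

May 9, 2000; May 27, 2000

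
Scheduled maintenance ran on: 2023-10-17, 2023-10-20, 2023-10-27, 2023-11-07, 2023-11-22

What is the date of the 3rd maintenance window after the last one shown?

Gaps: 3, 7, 11, 15 days — each gap is 4 larger than the previous one.
Next gap: 19 days. 2023-11-22 + 19 days = 2023-12-11.
Next gap: 23 days. 2023-12-11 + 23 days = 2024-01-03.
Next gap: 27 days. 2024-01-03 + 27 days = 2024-01-30.

2024-01-30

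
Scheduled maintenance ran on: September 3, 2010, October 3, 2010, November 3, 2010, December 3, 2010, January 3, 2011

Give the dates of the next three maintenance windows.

February 3, 2011; March 3, 2011; April 3, 2011

Each date is the 3rd; the gaps (30, 31, 30, 31) track the month lengths.
The rule is the 3rd of each month.
February 2011: February 3, 2011.
Next: March 2011 → March 3, 2011.
April 2011: April 3, 2011.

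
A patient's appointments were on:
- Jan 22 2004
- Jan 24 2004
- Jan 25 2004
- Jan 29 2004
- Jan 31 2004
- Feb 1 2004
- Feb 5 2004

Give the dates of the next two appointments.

Feb 7 2004, Feb 8 2004

Gaps: 2, 1, 4, 2, 1, 4 days — not constant, but cyclic with period 3.
The events fall on every Thursday, Saturday and Sunday.
The following Saturday is Feb 7 2004.
Next Sunday: Feb 8 2004.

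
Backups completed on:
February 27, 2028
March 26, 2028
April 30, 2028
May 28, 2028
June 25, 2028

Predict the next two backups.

July 30, 2028; August 27, 2028

All Sundays; the gaps (28, 35, 28, 28) vary with month length.
This is the last Sunday of each month.
Last Sunday of July 2028: July 30, 2028.
August 2028 ends with Sunday August 27, 2028.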